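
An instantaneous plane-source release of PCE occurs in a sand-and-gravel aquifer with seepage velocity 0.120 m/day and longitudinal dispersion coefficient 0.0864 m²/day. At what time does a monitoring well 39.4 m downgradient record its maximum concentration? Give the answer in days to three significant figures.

For the 1D instantaneous-source solution, setting ∂C/∂t = 0 at fixed x gives v²t² + 2Dt − x² = 0, so t = (√(D² + v²x²) − D)/v².
√(D² + v²x²) = √(0.0864² + 0.120² × 39.4²) = 4.729; v² = 0.0144.
t = (4.729 − 0.0864)/0.0144 = 322 days (vs. the pure-advection estimate x/v = 328 d).

322 days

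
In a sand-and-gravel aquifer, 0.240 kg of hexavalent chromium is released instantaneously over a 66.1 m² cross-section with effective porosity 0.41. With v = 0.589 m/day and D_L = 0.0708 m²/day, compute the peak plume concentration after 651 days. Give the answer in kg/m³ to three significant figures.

The peak of an instantaneous 1D plume sits at x = vt; there the Gaussian factor is 1 and C_max = M/(n_e·A·√(4πDt)), where n_e·A is the pore area the mass is dissolved in.
√(4πDt) = √(4π × 0.0708 × 651) = 24.07 m, so C_max = 0.240/(0.41 × 66.1 × 24.07) = 0.000368 kg/m³.

0.000368 kg/m³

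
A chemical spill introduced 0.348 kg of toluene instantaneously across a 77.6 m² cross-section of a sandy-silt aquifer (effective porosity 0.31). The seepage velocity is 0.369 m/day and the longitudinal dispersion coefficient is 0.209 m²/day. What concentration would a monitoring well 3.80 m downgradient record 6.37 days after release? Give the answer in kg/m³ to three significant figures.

For an instantaneous plane source, C(x,t) = M/(n_e·A·√(4πDt)) · exp(−(x−vt)²/(4Dt)), with n_e·A the pore (flow) area.
Plume center vt = 0.369 × 6.37 = 2.35053 m, so the well at 3.80 m is 1.44947 m downgradient of the peak.
√(4πDt) = 4.090 m, giving peak height M/(n_e·A·√(4πDt)) = 0.348/(0.31 × 77.6 × 4.090) = 0.003537 kg/m³.
(x−vt)²/(4Dt) = (1.44947)²/(4 × 0.209 × 6.37) = 0.3945; exp(−0.3945) = 0.6740.
C = 0.003537 × 0.6740 = 0.00238 kg/m³.

0.00238 kg/m³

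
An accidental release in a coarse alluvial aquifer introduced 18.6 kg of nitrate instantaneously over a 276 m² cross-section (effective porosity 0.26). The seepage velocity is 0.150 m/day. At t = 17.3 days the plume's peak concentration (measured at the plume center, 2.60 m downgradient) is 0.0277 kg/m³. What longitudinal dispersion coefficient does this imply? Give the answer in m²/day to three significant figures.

0.403 m²/day

At the plume center C_max = M/(n_e·A·√(4πDt)), so D = M²/(4πt·(n_e·A·C_max)²).
n_e·A·C_max = 0.26 × 276 × 0.0277 = 1.988 kg/m.
D = 18.6²/(4π × 17.3 × 1.988²) = 0.403 m²/day.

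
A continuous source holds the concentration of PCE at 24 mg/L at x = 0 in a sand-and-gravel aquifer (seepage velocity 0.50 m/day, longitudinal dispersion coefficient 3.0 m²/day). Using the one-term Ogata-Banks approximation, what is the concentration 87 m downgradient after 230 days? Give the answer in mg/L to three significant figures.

For a continuous step input, C/C₀ ≈ ½·erfc((x−vt)/(2√(Dt))).
vt = 0.50 × 230 = 115 m and 2√(Dt) = 2√(3.0 × 230) = 52.54 m.
Argument (x−vt)/(2√(Dt)) = (87 − 115)/52.54 = -0.5329; ½·erfc(-0.5329) = 0.7745.
C = 24 × 0.7745 = 18.6 mg/L.

18.6 mg/L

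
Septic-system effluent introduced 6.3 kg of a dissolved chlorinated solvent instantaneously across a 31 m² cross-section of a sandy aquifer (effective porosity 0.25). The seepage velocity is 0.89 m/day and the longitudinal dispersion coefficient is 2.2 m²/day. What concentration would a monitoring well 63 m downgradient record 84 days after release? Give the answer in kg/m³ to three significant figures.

For an instantaneous plane source, C(x,t) = M/(n_e·A·√(4πDt)) · exp(−(x−vt)²/(4Dt)), with n_e·A the pore (flow) area.
Plume center vt = 0.89 × 84 = 74.76 m, so the well at 63 m is 11.76 m upgradient of the peak.
√(4πDt) = 48.19 m, giving peak height M/(n_e·A·√(4πDt)) = 6.3/(0.25 × 31 × 48.19) = 0.01687 kg/m³.
(x−vt)²/(4Dt) = (-11.76)²/(4 × 2.2 × 84) = 0.1871; exp(−0.1871) = 0.8294.
C = 0.01687 × 0.8294 = 0.0140 kg/m³.

0.0140 kg/m³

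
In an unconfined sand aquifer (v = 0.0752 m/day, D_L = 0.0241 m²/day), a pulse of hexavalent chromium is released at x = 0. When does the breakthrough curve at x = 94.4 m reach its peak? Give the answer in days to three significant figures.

1250 days

For the 1D instantaneous-source solution, setting ∂C/∂t = 0 at fixed x gives v²t² + 2Dt − x² = 0, so t = (√(D² + v²x²) − D)/v².
√(D² + v²x²) = √(0.0241² + 0.0752² × 94.4²) = 7.099; v² = 0.00565504.
t = (7.099 − 0.0241)/0.00565504 = 1250 days (vs. the pure-advection estimate x/v = 1260 d).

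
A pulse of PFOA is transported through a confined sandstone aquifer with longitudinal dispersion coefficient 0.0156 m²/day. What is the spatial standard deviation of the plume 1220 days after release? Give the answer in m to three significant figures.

6.17 m

Dispersive spreading gives a Gaussian with σ² = 2Dt; advection only shifts the center.
σ = √(2 × 0.0156 × 1220) = 6.17 m.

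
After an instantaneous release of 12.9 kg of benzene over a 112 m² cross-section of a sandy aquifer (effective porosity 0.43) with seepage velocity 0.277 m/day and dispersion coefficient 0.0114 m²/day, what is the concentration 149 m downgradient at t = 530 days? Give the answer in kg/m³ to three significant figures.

0.0252 kg/m³

For an instantaneous plane source, C(x,t) = M/(n_e·A·√(4πDt)) · exp(−(x−vt)²/(4Dt)), with n_e·A the pore (flow) area.
Plume center vt = 0.277 × 530 = 146.81 m, so the well at 149 m is 2.19 m downgradient of the peak.
√(4πDt) = 8.714 m, giving peak height M/(n_e·A·√(4πDt)) = 12.9/(0.43 × 112 × 8.714) = 0.03074 kg/m³.
(x−vt)²/(4Dt) = (2.19)²/(4 × 0.0114 × 530) = 0.1984; exp(−0.1984) = 0.8200.
C = 0.03074 × 0.8200 = 0.0252 kg/m³.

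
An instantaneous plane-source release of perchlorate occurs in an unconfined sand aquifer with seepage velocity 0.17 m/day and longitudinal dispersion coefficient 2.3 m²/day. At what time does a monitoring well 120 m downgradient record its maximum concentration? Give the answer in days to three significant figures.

For the 1D instantaneous-source solution, setting ∂C/∂t = 0 at fixed x gives v²t² + 2Dt − x² = 0, so t = (√(D² + v²x²) − D)/v².
√(D² + v²x²) = √(2.3² + 0.17² × 120²) = 20.53; v² = 0.0289.
t = (20.53 − 2.3)/0.0289 = 631 days (vs. the pure-advection estimate x/v = 706 d).

631 days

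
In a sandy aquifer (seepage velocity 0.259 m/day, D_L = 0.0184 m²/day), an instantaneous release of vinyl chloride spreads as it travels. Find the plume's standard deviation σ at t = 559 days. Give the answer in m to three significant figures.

Dispersive spreading gives a Gaussian with σ² = 2Dt; advection only shifts the center.
σ = √(2 × 0.0184 × 559) = 4.54 m.

4.54 m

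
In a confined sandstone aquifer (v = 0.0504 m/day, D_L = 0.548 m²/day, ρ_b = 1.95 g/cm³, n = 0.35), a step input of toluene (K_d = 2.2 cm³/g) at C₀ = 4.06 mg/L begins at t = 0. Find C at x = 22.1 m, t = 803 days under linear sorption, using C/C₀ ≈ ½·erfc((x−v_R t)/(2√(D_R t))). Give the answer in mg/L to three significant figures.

Retardation factor R = 1 + ρ_b·K_d/n = 1 + 1.95 × 2.2/0.35 = 13.26.
Sorption retards both mechanisms: v_R = v/R = 0.003801 m/day, D_R = D/R = 0.04133 m²/day.
v_R·t = 0.003801 × 803 = 3.052203 m; 2√(D_R t) = 11.52 m; argument = (22.1 − 3.052203)/11.52 = 1.653.
C = C₀ × ½·erfc(1.653) = 4.06 × 0.009702 = 0.0394 mg/L.

0.0394 mg/L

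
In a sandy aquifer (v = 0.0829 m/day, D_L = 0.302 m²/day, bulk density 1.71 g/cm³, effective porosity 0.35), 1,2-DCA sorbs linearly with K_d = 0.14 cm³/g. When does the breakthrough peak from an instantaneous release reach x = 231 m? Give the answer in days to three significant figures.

Retardation factor R = 1 + ρ_b·K_d/n = 1 + 1.71 × 0.14/0.35 = 1.684.
Sorption retards both mechanisms: v_R = v/R = 0.04923 m/day, D_R = D/R = 0.1793 m²/day.
Peak time from v_R²t² + 2D_R t − x² = 0: t = (√(D_R² + v_R²x²) − D_R)/v_R².
√(D_R² + v_R²x²) = √(0.1793² + 0.04923² × 231²) = 11.37; v_R² = 0.002424.
t = (11.37 − 0.1793)/0.002424 = 4620 days.

4620 days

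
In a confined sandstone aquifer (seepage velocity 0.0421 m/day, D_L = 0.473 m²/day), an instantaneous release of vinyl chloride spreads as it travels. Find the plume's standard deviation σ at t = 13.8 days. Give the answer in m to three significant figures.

3.61 m

Dispersive spreading gives a Gaussian with σ² = 2Dt; advection only shifts the center.
σ = √(2 × 0.473 × 13.8) = 3.61 m.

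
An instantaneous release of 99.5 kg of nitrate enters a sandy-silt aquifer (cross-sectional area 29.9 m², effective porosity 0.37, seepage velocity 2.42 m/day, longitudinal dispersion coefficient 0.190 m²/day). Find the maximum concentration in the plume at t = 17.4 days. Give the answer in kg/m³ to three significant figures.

The peak of an instantaneous 1D plume sits at x = vt; there the Gaussian factor is 1 and C_max = M/(n_e·A·√(4πDt)), where n_e·A is the pore area the mass is dissolved in.
√(4πDt) = √(4π × 0.190 × 17.4) = 6.445 m, so C_max = 99.5/(0.37 × 29.9 × 6.445) = 1.40 kg/m³.

1.40 kg/m³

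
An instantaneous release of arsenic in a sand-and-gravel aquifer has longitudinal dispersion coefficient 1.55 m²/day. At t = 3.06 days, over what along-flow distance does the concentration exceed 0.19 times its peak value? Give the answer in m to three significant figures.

The plume is Gaussian with σ = √(2Dt) = √(2 × 1.55 × 3.06) = 3.080 m.
C/C_peak = exp(−Δx²/(2σ²)) = 0.19 ⇒ Δx = σ·√(−2 ln 0.19) = 3.080 × 1.822 = 5.612 m.
Width = 2Δx = 11.2 m.

11.2 m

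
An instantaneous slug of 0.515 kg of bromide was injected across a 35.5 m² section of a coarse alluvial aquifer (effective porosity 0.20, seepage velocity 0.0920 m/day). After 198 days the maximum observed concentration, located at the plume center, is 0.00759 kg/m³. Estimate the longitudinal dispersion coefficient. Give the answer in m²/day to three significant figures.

At the plume center C_max = M/(n_e·A·√(4πDt)), so D = M²/(4πt·(n_e·A·C_max)²).
n_e·A·C_max = 0.20 × 35.5 × 0.00759 = 0.05389 kg/m.
D = 0.515²/(4π × 198 × 0.05389²) = 0.0367 m²/day.

0.0367 m²/day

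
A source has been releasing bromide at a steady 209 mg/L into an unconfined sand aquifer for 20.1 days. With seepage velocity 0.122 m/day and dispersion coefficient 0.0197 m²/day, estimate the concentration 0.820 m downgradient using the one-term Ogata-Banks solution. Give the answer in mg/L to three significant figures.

For a continuous step input, C/C₀ ≈ ½·erfc((x−vt)/(2√(Dt))).
vt = 0.122 × 20.1 = 2.4522 m and 2√(Dt) = 2√(0.0197 × 20.1) = 1.259 m.
Argument (x−vt)/(2√(Dt)) = (0.820 − 2.4522)/1.259 = -1.296; ½·erfc(-1.296) = 0.9666.
C = 209 × 0.9666 = 202 mg/L.

202 mg/L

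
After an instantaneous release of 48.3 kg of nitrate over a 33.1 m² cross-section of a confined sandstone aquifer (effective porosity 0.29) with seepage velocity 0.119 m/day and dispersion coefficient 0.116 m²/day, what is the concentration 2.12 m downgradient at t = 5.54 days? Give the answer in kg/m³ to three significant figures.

0.772 kg/m³

For an instantaneous plane source, C(x,t) = M/(n_e·A·√(4πDt)) · exp(−(x−vt)²/(4Dt)), with n_e·A the pore (flow) area.
Plume center vt = 0.119 × 5.54 = 0.65926 m, so the well at 2.12 m is 1.46074 m downgradient of the peak.
√(4πDt) = 2.842 m, giving peak height M/(n_e·A·√(4πDt)) = 48.3/(0.29 × 33.1 × 2.842) = 1.771 kg/m³.
(x−vt)²/(4Dt) = (1.46074)²/(4 × 0.116 × 5.54) = 0.8301; exp(−0.8301) = 0.4360.
C = 1.771 × 0.4360 = 0.772 kg/m³.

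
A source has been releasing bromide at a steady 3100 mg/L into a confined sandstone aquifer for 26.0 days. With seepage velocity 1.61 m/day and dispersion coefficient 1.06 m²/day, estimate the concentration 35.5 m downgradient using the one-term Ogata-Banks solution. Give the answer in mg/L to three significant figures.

2490 mg/L

For a continuous step input, C/C₀ ≈ ½·erfc((x−vt)/(2√(Dt))).
vt = 1.61 × 26.0 = 41.86 m and 2√(Dt) = 2√(1.06 × 26.0) = 10.50 m.
Argument (x−vt)/(2√(Dt)) = (35.5 − 41.86)/10.50 = -0.6057; ½·erfc(-0.6057) = 0.8042.
C = 3100 × 0.8042 = 2490 mg/L.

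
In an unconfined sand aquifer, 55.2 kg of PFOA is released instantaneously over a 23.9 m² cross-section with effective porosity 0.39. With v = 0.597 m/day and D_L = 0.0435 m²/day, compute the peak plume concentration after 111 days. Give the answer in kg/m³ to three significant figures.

0.760 kg/m³

The peak of an instantaneous 1D plume sits at x = vt; there the Gaussian factor is 1 and C_max = M/(n_e·A·√(4πDt)), where n_e·A is the pore area the mass is dissolved in.
√(4πDt) = √(4π × 0.0435 × 111) = 7.790 m, so C_max = 55.2/(0.39 × 23.9 × 7.790) = 0.760 kg/m³.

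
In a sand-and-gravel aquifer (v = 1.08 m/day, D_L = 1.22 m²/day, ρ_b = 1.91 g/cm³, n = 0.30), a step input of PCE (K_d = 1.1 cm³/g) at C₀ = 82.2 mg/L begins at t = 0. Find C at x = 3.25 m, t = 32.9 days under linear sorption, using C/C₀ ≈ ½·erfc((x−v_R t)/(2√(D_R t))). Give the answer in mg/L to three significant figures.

Retardation factor R = 1 + ρ_b·K_d/n = 1 + 1.91 × 1.1/0.30 = 8.003.
Sorption retards both mechanisms: v_R = v/R = 0.1349 m/day, D_R = D/R = 0.1524 m²/day.
v_R·t = 0.1349 × 32.9 = 4.43821 m; 2√(D_R t) = 4.478 m; argument = (3.25 − 4.43821)/4.478 = -0.2653.
C = C₀ × ½·erfc(-0.2653) = 82.2 × 0.6462 = 53.1 mg/L.

53.1 mg/L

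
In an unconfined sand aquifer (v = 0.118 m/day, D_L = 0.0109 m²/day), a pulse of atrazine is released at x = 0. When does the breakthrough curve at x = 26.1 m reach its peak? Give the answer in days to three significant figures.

220 days

For the 1D instantaneous-source solution, setting ∂C/∂t = 0 at fixed x gives v²t² + 2Dt − x² = 0, so t = (√(D² + v²x²) − D)/v².
√(D² + v²x²) = √(0.0109² + 0.118² × 26.1²) = 3.080; v² = 0.013924.
t = (3.080 − 0.0109)/0.013924 = 220 days (vs. the pure-advection estimate x/v = 221 d).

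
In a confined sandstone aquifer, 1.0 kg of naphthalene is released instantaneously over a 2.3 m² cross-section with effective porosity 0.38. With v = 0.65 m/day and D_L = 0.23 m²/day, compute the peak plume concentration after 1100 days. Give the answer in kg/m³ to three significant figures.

0.0203 kg/m³

The peak of an instantaneous 1D plume sits at x = vt; there the Gaussian factor is 1 and C_max = M/(n_e·A·√(4πDt)), where n_e·A is the pore area the mass is dissolved in.
√(4πDt) = √(4π × 0.23 × 1100) = 56.39 m, so C_max = 1.0/(0.38 × 2.3 × 56.39) = 0.0203 kg/m³.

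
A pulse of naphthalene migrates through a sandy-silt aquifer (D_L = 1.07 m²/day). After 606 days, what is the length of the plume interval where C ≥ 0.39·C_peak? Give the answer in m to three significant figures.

98.8 m

The plume is Gaussian with σ = √(2Dt) = √(2 × 1.07 × 606) = 36.01 m.
C/C_peak = exp(−Δx²/(2σ²)) = 0.39 ⇒ Δx = σ·√(−2 ln 0.39) = 36.01 × 1.372 = 49.41 m.
Width = 2Δx = 98.8 m.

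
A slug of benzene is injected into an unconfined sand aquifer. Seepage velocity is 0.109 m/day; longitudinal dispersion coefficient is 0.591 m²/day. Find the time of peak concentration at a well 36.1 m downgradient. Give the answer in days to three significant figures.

For the 1D instantaneous-source solution, setting ∂C/∂t = 0 at fixed x gives v²t² + 2Dt − x² = 0, so t = (√(D² + v²x²) − D)/v².
√(D² + v²x²) = √(0.591² + 0.109² × 36.1²) = 3.979; v² = 0.011881.
t = (3.979 − 0.591)/0.011881 = 285 days (vs. the pure-advection estimate x/v = 331 d).

285 days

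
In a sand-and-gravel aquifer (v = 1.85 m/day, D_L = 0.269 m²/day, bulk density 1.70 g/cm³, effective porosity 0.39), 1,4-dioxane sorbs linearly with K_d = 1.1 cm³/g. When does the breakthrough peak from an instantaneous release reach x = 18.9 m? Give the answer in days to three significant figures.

Retardation factor R = 1 + ρ_b·K_d/n = 1 + 1.70 × 1.1/0.39 = 5.795.
Sorption retards both mechanisms: v_R = v/R = 0.3192 m/day, D_R = D/R = 0.04642 m²/day.
Peak time from v_R²t² + 2D_R t − x² = 0: t = (√(D_R² + v_R²x²) − D_R)/v_R².
√(D_R² + v_R²x²) = √(0.04642² + 0.3192² × 18.9²) = 6.033; v_R² = 0.1019.
t = (6.033 − 0.04642)/0.1019 = 58.7 days.

58.7 days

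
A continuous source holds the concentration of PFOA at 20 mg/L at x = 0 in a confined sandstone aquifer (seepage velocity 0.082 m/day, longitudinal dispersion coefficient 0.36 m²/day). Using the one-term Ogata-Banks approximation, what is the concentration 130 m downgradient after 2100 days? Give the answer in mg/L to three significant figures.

For a continuous step input, C/C₀ ≈ ½·erfc((x−vt)/(2√(Dt))).
vt = 0.082 × 2100 = 172.2 m and 2√(Dt) = 2√(0.36 × 2100) = 54.99 m.
Argument (x−vt)/(2√(Dt)) = (130 − 172.2)/54.99 = -0.7674; ½·erfc(-0.7674) = 0.8611.
C = 20 × 0.8611 = 17.2 mg/L.

17.2 mg/L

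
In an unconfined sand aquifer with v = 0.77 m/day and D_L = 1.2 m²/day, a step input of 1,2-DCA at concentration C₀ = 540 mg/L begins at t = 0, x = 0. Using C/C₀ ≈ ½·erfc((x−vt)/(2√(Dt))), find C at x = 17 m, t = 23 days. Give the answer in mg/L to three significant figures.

For a continuous step input, C/C₀ ≈ ½·erfc((x−vt)/(2√(Dt))).
vt = 0.77 × 23 = 17.71 m and 2√(Dt) = 2√(1.2 × 23) = 10.51 m.
Argument (x−vt)/(2√(Dt)) = (17 − 17.71)/10.51 = -0.06755; ½·erfc(-0.06755) = 0.5381.
C = 540 × 0.5381 = 291 mg/L.

291 mg/L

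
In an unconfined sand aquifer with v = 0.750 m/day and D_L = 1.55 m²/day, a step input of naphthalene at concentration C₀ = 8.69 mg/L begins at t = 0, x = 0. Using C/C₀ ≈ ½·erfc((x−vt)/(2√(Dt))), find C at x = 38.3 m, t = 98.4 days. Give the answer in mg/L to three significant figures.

For a continuous step input, C/C₀ ≈ ½·erfc((x−vt)/(2√(Dt))).
vt = 0.750 × 98.4 = 73.8 m and 2√(Dt) = 2√(1.55 × 98.4) = 24.70 m.
Argument (x−vt)/(2√(Dt)) = (38.3 − 73.8)/24.70 = -1.437; ½·erfc(-1.437) = 0.9789.
C = 8.69 × 0.9789 = 8.51 mg/L.

8.51 mg/L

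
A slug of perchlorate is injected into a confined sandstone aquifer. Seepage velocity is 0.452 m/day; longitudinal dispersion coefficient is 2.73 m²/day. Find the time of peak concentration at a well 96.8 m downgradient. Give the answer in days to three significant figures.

For the 1D instantaneous-source solution, setting ∂C/∂t = 0 at fixed x gives v²t² + 2Dt − x² = 0, so t = (√(D² + v²x²) − D)/v².
√(D² + v²x²) = √(2.73² + 0.452² × 96.8²) = 43.84; v² = 0.204304.
t = (43.84 − 2.73)/0.204304 = 201 days (vs. the pure-advection estimate x/v = 214 d).

201 days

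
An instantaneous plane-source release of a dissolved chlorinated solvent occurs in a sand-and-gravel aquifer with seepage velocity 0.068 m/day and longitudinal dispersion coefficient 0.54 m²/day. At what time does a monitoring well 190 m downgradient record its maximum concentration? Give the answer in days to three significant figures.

2680 days

For the 1D instantaneous-source solution, setting ∂C/∂t = 0 at fixed x gives v²t² + 2Dt − x² = 0, so t = (√(D² + v²x²) − D)/v².
√(D² + v²x²) = √(0.54² + 0.068² × 190²) = 12.93; v² = 0.004624.
t = (12.93 − 0.54)/0.004624 = 2680 days (vs. the pure-advection estimate x/v = 2790 d).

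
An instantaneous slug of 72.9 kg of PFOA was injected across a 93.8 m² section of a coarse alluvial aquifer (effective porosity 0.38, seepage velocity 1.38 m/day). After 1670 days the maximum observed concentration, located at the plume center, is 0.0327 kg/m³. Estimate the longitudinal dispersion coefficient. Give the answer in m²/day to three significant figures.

0.186 m²/day

At the plume center C_max = M/(n_e·A·√(4πDt)), so D = M²/(4πt·(n_e·A·C_max)²).
n_e·A·C_max = 0.38 × 93.8 × 0.0327 = 1.166 kg/m.
D = 72.9²/(4π × 1670 × 1.166²) = 0.186 m²/day.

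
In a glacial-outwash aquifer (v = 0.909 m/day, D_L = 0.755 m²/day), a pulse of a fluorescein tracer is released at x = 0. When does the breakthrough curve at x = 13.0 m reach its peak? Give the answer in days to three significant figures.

13.4 days

For the 1D instantaneous-source solution, setting ∂C/∂t = 0 at fixed x gives v²t² + 2Dt − x² = 0, so t = (√(D² + v²x²) − D)/v².
√(D² + v²x²) = √(0.755² + 0.909² × 13.0²) = 11.84; v² = 0.826281.
t = (11.84 − 0.755)/0.826281 = 13.4 days (vs. the pure-advection estimate x/v = 14.3 d).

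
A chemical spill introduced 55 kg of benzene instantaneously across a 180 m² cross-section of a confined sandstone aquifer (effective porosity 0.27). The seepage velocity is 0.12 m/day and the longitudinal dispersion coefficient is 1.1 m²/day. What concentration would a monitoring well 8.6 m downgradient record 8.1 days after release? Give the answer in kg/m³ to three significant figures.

0.0209 kg/m³

For an instantaneous plane source, C(x,t) = M/(n_e·A·√(4πDt)) · exp(−(x−vt)²/(4Dt)), with n_e·A the pore (flow) area.
Plume center vt = 0.12 × 8.1 = 0.972 m, so the well at 8.6 m is 7.628 m downgradient of the peak.
√(4πDt) = 10.58 m, giving peak height M/(n_e·A·√(4πDt)) = 55/(0.27 × 180 × 10.58) = 0.1070 kg/m³.
(x−vt)²/(4Dt) = (7.628)²/(4 × 1.1 × 8.1) = 1.633; exp(−1.633) = 0.1953.
C = 0.1070 × 0.1953 = 0.0209 kg/m³.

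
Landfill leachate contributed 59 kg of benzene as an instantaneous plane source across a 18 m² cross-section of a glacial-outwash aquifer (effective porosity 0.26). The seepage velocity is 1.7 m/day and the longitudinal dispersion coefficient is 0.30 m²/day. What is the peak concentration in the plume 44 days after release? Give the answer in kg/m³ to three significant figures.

The peak of an instantaneous 1D plume sits at x = vt; there the Gaussian factor is 1 and C_max = M/(n_e·A·√(4πDt)), where n_e·A is the pore area the mass is dissolved in.
√(4πDt) = √(4π × 0.30 × 44) = 12.88 m, so C_max = 59/(0.26 × 18 × 12.88) = 0.979 kg/m³.

0.979 kg/m³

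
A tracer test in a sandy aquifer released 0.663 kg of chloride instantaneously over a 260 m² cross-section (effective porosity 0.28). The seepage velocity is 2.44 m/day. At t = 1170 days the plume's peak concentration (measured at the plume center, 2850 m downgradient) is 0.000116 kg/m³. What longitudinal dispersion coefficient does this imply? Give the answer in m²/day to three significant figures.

0.419 m²/day

At the plume center C_max = M/(n_e·A·√(4πDt)), so D = M²/(4πt·(n_e·A·C_max)²).
n_e·A·C_max = 0.28 × 260 × 0.000116 = 0.008445 kg/m.
D = 0.663²/(4π × 1170 × 0.008445²) = 0.419 m²/day.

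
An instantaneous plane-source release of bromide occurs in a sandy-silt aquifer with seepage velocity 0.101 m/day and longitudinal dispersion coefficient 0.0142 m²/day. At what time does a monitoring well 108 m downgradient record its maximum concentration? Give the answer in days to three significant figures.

1070 days

For the 1D instantaneous-source solution, setting ∂C/∂t = 0 at fixed x gives v²t² + 2Dt − x² = 0, so t = (√(D² + v²x²) − D)/v².
√(D² + v²x²) = √(0.0142² + 0.101² × 108²) = 10.91; v² = 0.010201.
t = (10.91 − 0.0142)/0.010201 = 1070 days (vs. the pure-advection estimate x/v = 1070 d).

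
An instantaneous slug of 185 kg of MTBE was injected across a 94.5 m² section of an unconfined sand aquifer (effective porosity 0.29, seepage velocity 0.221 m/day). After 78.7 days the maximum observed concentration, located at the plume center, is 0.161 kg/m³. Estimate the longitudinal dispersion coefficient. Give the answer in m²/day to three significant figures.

1.78 m²/day

At the plume center C_max = M/(n_e·A·√(4πDt)), so D = M²/(4πt·(n_e·A·C_max)²).
n_e·A·C_max = 0.29 × 94.5 × 0.161 = 4.412 kg/m.
D = 185²/(4π × 78.7 × 4.412²) = 1.78 m²/day.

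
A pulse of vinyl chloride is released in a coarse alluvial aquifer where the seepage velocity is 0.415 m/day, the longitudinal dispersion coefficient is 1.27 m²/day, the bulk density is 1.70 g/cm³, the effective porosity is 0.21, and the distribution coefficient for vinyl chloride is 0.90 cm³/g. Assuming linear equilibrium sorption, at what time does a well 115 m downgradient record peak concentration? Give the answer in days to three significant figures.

Retardation factor R = 1 + ρ_b·K_d/n = 1 + 1.70 × 0.90/0.21 = 8.286.
Sorption retards both mechanisms: v_R = v/R = 0.05008 m/day, D_R = D/R = 0.1533 m²/day.
Peak time from v_R²t² + 2D_R t − x² = 0: t = (√(D_R² + v_R²x²) − D_R)/v_R².
√(D_R² + v_R²x²) = √(0.1533² + 0.05008² × 115²) = 5.761; v_R² = 0.002508.
t = (5.761 − 0.1533)/0.002508 = 2240 days.

2240 days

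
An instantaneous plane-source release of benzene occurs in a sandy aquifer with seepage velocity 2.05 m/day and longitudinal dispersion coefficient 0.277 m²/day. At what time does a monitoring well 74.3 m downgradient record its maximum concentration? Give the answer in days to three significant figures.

36.2 days

For the 1D instantaneous-source solution, setting ∂C/∂t = 0 at fixed x gives v²t² + 2Dt − x² = 0, so t = (√(D² + v²x²) − D)/v².
√(D² + v²x²) = √(0.277² + 2.05² × 74.3²) = 152.3; v² = 4.2025.
t = (152.3 − 0.277)/4.2025 = 36.2 days (vs. the pure-advection estimate x/v = 36.2 d).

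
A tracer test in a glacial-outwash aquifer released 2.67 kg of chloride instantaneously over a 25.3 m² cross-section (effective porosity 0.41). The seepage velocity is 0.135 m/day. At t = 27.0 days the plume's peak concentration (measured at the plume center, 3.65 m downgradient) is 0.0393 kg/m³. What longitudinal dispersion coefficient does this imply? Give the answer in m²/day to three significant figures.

0.126 m²/day

At the plume center C_max = M/(n_e·A·√(4πDt)), so D = M²/(4πt·(n_e·A·C_max)²).
n_e·A·C_max = 0.41 × 25.3 × 0.0393 = 0.4077 kg/m.
D = 2.67²/(4π × 27.0 × 0.4077²) = 0.126 m²/day.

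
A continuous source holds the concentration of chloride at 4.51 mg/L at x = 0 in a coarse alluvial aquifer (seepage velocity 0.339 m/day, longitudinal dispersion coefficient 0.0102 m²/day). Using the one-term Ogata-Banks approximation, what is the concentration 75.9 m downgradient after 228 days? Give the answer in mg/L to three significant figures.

3.34 mg/L

For a continuous step input, C/C₀ ≈ ½·erfc((x−vt)/(2√(Dt))).
vt = 0.339 × 228 = 77.292 m and 2√(Dt) = 2√(0.0102 × 228) = 3.050 m.
Argument (x−vt)/(2√(Dt)) = (75.9 − 77.292)/3.050 = -0.4564; ½·erfc(-0.4564) = 0.7407.
C = 4.51 × 0.7407 = 3.34 mg/L.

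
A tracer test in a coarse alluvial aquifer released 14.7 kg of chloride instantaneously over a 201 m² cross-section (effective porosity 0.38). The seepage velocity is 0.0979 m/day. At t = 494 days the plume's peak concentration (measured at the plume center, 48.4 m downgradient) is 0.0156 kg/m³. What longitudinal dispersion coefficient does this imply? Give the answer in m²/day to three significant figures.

At the plume center C_max = M/(n_e·A·√(4πDt)), so D = M²/(4πt·(n_e·A·C_max)²).
n_e·A·C_max = 0.38 × 201 × 0.0156 = 1.192 kg/m.
D = 14.7²/(4π × 494 × 1.192²) = 0.0245 m²/day.

0.0245 m²/day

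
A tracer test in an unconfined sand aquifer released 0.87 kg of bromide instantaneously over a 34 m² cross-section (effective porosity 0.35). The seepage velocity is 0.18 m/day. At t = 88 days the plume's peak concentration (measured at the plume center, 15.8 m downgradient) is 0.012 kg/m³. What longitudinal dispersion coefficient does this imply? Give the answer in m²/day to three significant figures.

0.0336 m²/day

At the plume center C_max = M/(n_e·A·√(4πDt)), so D = M²/(4πt·(n_e·A·C_max)²).
n_e·A·C_max = 0.35 × 34 × 0.012 = 0.1428 kg/m.
D = 0.87²/(4π × 88 × 0.1428²) = 0.0336 m²/day.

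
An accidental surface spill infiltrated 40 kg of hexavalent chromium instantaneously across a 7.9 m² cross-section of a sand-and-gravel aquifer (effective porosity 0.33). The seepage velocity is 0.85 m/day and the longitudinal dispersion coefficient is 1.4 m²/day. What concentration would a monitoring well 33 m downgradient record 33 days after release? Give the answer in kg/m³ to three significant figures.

For an instantaneous plane source, C(x,t) = M/(n_e·A·√(4πDt)) · exp(−(x−vt)²/(4Dt)), with n_e·A the pore (flow) area.
Plume center vt = 0.85 × 33 = 28.05 m, so the well at 33 m is 4.95 m downgradient of the peak.
√(4πDt) = 24.09 m, giving peak height M/(n_e·A·√(4πDt)) = 40/(0.33 × 7.9 × 24.09) = 0.6369 kg/m³.
(x−vt)²/(4Dt) = (4.95)²/(4 × 1.4 × 33) = 0.1326; exp(−0.1326) = 0.8758.
C = 0.6369 × 0.8758 = 0.558 kg/m³.

0.558 kg/m³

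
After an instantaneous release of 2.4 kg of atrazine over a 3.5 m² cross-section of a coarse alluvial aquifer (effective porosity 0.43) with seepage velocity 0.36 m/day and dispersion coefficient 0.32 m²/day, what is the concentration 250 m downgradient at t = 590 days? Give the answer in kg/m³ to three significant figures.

For an instantaneous plane source, C(x,t) = M/(n_e·A·√(4πDt)) · exp(−(x−vt)²/(4Dt)), with n_e·A the pore (flow) area.
Plume center vt = 0.36 × 590 = 212.4 m, so the well at 250 m is 37.6 m downgradient of the peak.
√(4πDt) = 48.71 m, giving peak height M/(n_e·A·√(4πDt)) = 2.4/(0.43 × 3.5 × 48.71) = 0.03274 kg/m³.
(x−vt)²/(4Dt) = (37.6)²/(4 × 0.32 × 590) = 1.872; exp(−1.872) = 0.1538.
C = 0.03274 × 0.1538 = 0.00504 kg/m³.

0.00504 kg/m³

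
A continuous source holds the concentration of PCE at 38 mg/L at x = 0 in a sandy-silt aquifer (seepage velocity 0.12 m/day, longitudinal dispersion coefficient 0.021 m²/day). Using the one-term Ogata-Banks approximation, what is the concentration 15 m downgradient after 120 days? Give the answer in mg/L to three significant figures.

15.0 mg/L

For a continuous step input, C/C₀ ≈ ½·erfc((x−vt)/(2√(Dt))).
vt = 0.12 × 120 = 14.4 m and 2√(Dt) = 2√(0.021 × 120) = 3.175 m.
Argument (x−vt)/(2√(Dt)) = (15 − 14.4)/3.175 = 0.1890; ½·erfc(0.1890) = 0.3946.
C = 38 × 0.3946 = 15.0 mg/L.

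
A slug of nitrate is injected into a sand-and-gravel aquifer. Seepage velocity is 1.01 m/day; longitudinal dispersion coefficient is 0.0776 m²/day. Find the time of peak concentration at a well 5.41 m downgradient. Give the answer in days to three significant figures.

5.28 days

For the 1D instantaneous-source solution, setting ∂C/∂t = 0 at fixed x gives v²t² + 2Dt − x² = 0, so t = (√(D² + v²x²) − D)/v².
√(D² + v²x²) = √(0.0776² + 1.01² × 5.41²) = 5.465; v² = 1.0201.
t = (5.465 − 0.0776)/1.0201 = 5.28 days (vs. the pure-advection estimate x/v = 5.36 d).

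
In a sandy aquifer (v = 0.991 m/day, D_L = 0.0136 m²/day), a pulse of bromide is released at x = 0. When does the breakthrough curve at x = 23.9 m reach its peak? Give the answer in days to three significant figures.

For the 1D instantaneous-source solution, setting ∂C/∂t = 0 at fixed x gives v²t² + 2Dt − x² = 0, so t = (√(D² + v²x²) − D)/v².
√(D² + v²x²) = √(0.0136² + 0.991² × 23.9²) = 23.68; v² = 0.982081.
t = (23.68 − 0.0136)/0.982081 = 24.1 days (vs. the pure-advection estimate x/v = 24.1 d).

24.1 days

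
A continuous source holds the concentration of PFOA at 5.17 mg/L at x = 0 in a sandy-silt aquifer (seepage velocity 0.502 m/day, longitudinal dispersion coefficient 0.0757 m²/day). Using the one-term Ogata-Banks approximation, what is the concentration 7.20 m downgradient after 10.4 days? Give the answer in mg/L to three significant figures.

For a continuous step input, C/C₀ ≈ ½·erfc((x−vt)/(2√(Dt))).
vt = 0.502 × 10.4 = 5.2208 m and 2√(Dt) = 2√(0.0757 × 10.4) = 1.775 m.
Argument (x−vt)/(2√(Dt)) = (7.20 − 5.2208)/1.775 = 1.115; ½·erfc(1.115) = 0.05742.
C = 5.17 × 0.05742 = 0.297 mg/L.

0.297 mg/L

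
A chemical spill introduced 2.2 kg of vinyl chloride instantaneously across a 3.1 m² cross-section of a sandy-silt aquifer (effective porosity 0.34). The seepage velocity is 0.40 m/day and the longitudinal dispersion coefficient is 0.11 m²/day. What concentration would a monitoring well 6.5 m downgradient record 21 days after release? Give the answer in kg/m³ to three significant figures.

0.262 kg/m³

For an instantaneous plane source, C(x,t) = M/(n_e·A·√(4πDt)) · exp(−(x−vt)²/(4Dt)), with n_e·A the pore (flow) area.
Plume center vt = 0.40 × 21 = 8.4 m, so the well at 6.5 m is 1.9 m upgradient of the peak.
√(4πDt) = 5.388 m, giving peak height M/(n_e·A·√(4πDt)) = 2.2/(0.34 × 3.1 × 5.388) = 0.3874 kg/m³.
(x−vt)²/(4Dt) = (-1.9)²/(4 × 0.11 × 21) = 0.3907; exp(−0.3907) = 0.6766.
C = 0.3874 × 0.6766 = 0.262 kg/m³.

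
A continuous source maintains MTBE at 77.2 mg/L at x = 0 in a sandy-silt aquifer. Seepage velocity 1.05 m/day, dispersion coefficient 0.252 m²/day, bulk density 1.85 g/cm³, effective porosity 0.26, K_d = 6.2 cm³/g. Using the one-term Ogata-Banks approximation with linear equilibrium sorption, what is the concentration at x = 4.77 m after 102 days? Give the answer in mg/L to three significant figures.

Retardation factor R = 1 + ρ_b·K_d/n = 1 + 1.85 × 6.2/0.26 = 45.12.
Sorption retards both mechanisms: v_R = v/R = 0.02327 m/day, D_R = D/R = 0.005585 m²/day.
v_R·t = 0.02327 × 102 = 2.37354 m; 2√(D_R t) = 1.510 m; argument = (4.77 − 2.37354)/1.510 = 1.587.
C = C₀ × ½·erfc(1.587) = 77.2 × 0.01240 = 0.957 mg/L.

0.957 mg/L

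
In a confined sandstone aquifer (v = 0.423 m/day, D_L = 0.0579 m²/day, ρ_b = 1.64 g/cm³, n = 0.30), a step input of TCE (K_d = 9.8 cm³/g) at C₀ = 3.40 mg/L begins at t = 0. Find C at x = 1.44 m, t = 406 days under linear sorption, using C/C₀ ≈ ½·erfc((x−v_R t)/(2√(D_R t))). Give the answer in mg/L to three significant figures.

3.29 mg/L

Retardation factor R = 1 + ρ_b·K_d/n = 1 + 1.64 × 9.8/0.30 = 54.57.
Sorption retards both mechanisms: v_R = v/R = 0.007752 m/day, D_R = D/R = 0.001061 m²/day.
v_R·t = 0.007752 × 406 = 3.147312 m; 2√(D_R t) = 1.313 m; argument = (1.44 − 3.147312)/1.313 = -1.300.
C = C₀ × ½·erfc(-1.300) = 3.40 × 0.9670 = 3.29 mg/L.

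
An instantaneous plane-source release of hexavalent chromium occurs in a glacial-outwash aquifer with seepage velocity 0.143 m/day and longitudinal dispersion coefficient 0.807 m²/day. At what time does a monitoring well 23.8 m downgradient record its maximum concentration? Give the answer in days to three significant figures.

For the 1D instantaneous-source solution, setting ∂C/∂t = 0 at fixed x gives v²t² + 2Dt − x² = 0, so t = (√(D² + v²x²) − D)/v².
√(D² + v²x²) = √(0.807² + 0.143² × 23.8²) = 3.498; v² = 0.020449.
t = (3.498 − 0.807)/0.020449 = 132 days (vs. the pure-advection estimate x/v = 166 d).

132 days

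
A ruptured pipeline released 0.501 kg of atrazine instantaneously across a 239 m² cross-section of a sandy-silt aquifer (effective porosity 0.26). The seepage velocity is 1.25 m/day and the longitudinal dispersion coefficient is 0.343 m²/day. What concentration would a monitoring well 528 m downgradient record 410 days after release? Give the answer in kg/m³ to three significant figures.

For an instantaneous plane source, C(x,t) = M/(n_e·A·√(4πDt)) · exp(−(x−vt)²/(4Dt)), with n_e·A the pore (flow) area.
Plume center vt = 1.25 × 410 = 512.5 m, so the well at 528 m is 15.5 m downgradient of the peak.
√(4πDt) = 42.04 m, giving peak height M/(n_e·A·√(4πDt)) = 0.501/(0.26 × 239 × 42.04) = 0.0001918 kg/m³.
(x−vt)²/(4Dt) = (15.5)²/(4 × 0.343 × 410) = 0.4271; exp(−0.4271) = 0.6524.
C = 0.0001918 × 0.6524 = 0.000125 kg/m³.

0.000125 kg/m³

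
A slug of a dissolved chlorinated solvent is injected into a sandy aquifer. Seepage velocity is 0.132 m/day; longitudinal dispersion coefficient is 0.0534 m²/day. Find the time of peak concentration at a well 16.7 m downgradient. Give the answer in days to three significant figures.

123 days

For the 1D instantaneous-source solution, setting ∂C/∂t = 0 at fixed x gives v²t² + 2Dt − x² = 0, so t = (√(D² + v²x²) − D)/v².
√(D² + v²x²) = √(0.0534² + 0.132² × 16.7²) = 2.205; v² = 0.017424.
t = (2.205 − 0.0534)/0.017424 = 123 days (vs. the pure-advection estimate x/v = 127 d).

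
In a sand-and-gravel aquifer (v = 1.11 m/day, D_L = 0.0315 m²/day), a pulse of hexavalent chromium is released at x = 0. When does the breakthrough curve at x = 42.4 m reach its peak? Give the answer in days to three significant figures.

For the 1D instantaneous-source solution, setting ∂C/∂t = 0 at fixed x gives v²t² + 2Dt − x² = 0, so t = (√(D² + v²x²) − D)/v².
√(D² + v²x²) = √(0.0315² + 1.11² × 42.4²) = 47.06; v² = 1.2321.
t = (47.06 − 0.0315)/1.2321 = 38.2 days (vs. the pure-advection estimate x/v = 38.2 d).

38.2 days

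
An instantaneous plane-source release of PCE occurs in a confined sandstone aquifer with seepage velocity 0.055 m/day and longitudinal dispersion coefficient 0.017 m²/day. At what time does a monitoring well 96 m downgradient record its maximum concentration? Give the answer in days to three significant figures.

For the 1D instantaneous-source solution, setting ∂C/∂t = 0 at fixed x gives v²t² + 2Dt − x² = 0, so t = (√(D² + v²x²) − D)/v².
√(D² + v²x²) = √(0.017² + 0.055² × 96²) = 5.280; v² = 0.003025.
t = (5.280 − 0.017)/0.003025 = 1740 days (vs. the pure-advection estimate x/v = 1750 d).

1740 days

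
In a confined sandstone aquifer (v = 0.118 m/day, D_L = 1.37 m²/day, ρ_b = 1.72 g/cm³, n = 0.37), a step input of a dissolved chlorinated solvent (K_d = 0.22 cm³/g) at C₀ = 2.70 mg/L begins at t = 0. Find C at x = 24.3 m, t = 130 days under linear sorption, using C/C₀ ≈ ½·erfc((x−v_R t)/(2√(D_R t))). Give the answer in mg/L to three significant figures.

Retardation factor R = 1 + ρ_b·K_d/n = 1 + 1.72 × 0.22/0.37 = 2.023.
Sorption retards both mechanisms: v_R = v/R = 0.05833 m/day, D_R = D/R = 0.6772 m²/day.
v_R·t = 0.05833 × 130 = 7.5829 m; 2√(D_R t) = 18.77 m; argument = (24.3 − 7.5829)/18.77 = 0.8906.
C = C₀ × ½·erfc(0.8906) = 2.70 × 0.1039 = 0.281 mg/L.

0.281 mg/L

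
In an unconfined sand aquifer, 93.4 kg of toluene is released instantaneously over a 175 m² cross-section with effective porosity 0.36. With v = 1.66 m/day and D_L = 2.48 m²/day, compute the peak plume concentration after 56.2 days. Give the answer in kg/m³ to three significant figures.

0.0354 kg/m³

The peak of an instantaneous 1D plume sits at x = vt; there the Gaussian factor is 1 and C_max = M/(n_e·A·√(4πDt)), where n_e·A is the pore area the mass is dissolved in.
√(4πDt) = √(4π × 2.48 × 56.2) = 41.85 m, so C_max = 93.4/(0.36 × 175 × 41.85) = 0.0354 kg/m³.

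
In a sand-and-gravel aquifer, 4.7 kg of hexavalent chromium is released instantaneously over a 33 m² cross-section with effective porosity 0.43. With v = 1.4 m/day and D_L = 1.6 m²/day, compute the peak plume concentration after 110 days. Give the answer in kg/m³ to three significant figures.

The peak of an instantaneous 1D plume sits at x = vt; there the Gaussian factor is 1 and C_max = M/(n_e·A·√(4πDt)), where n_e·A is the pore area the mass is dissolved in.
√(4πDt) = √(4π × 1.6 × 110) = 47.03 m, so C_max = 4.7/(0.43 × 33 × 47.03) = 0.00704 kg/m³.

0.00704 kg/m³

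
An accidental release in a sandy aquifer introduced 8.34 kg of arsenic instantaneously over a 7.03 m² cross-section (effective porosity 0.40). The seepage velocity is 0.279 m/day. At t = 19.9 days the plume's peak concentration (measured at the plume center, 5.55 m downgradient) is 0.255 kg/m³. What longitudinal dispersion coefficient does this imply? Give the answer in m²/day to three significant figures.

At the plume center C_max = M/(n_e·A·√(4πDt)), so D = M²/(4πt·(n_e·A·C_max)²).
n_e·A·C_max = 0.40 × 7.03 × 0.255 = 0.7171 kg/m.
D = 8.34²/(4π × 19.9 × 0.7171²) = 0.541 m²/day.

0.541 m²/day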